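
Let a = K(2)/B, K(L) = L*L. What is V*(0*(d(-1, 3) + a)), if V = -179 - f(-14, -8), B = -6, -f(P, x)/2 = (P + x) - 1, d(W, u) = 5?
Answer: 0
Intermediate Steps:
f(P, x) = 2 - 2*P - 2*x (f(P, x) = -2*((P + x) - 1) = -2*(-1 + P + x) = 2 - 2*P - 2*x)
K(L) = L**2
a = -2/3 (a = 2**2/(-6) = 4*(-1/6) = -2/3 ≈ -0.66667)
V = -225 (V = -179 - (2 - 2*(-14) - 2*(-8)) = -179 - (2 + 28 + 16) = -179 - 1*46 = -179 - 46 = -225)
V*(0*(d(-1, 3) + a)) = -0*(5 - 2/3) = -0*13/3 = -225*0 = 0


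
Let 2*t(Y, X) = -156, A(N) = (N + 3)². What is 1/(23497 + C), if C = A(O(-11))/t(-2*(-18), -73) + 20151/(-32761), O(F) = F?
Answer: 1277679/30019789222 ≈ 4.2561e-5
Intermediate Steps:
A(N) = (3 + N)²
t(Y, X) = -78 (t(Y, X) = (½)*(-156) = -78)
C = -1834241/1277679 (C = (3 - 11)²/(-78) + 20151/(-32761) = (-8)²*(-1/78) + 20151*(-1/32761) = 64*(-1/78) - 20151/32761 = -32/39 - 20151/32761 = -1834241/1277679 ≈ -1.4356)
1/(23497 + C) = 1/(23497 - 1834241/1277679) = 1/(30019789222/1277679) = 1277679/30019789222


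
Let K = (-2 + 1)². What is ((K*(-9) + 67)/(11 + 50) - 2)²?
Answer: 4096/3721 ≈ 1.1008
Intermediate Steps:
K = 1 (K = (-1)² = 1)
((K*(-9) + 67)/(11 + 50) - 2)² = ((1*(-9) + 67)/(11 + 50) - 2)² = ((-9 + 67)/61 - 2)² = (58*(1/61) - 2)² = (58/61 - 2)² = (-64/61)² = 4096/3721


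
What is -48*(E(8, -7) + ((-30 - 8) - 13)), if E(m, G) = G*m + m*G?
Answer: 7824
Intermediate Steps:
E(m, G) = 2*G*m (E(m, G) = G*m + G*m = 2*G*m)
-48*(E(8, -7) + ((-30 - 8) - 13)) = -48*(2*(-7)*8 + ((-30 - 8) - 13)) = -48*(-112 + (-38 - 13)) = -48*(-112 - 51) = -48*(-163) = 7824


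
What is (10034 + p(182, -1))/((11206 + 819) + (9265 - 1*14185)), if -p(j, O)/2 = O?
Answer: 10036/7105 ≈ 1.4125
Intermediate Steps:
p(j, O) = -2*O
(10034 + p(182, -1))/((11206 + 819) + (9265 - 1*14185)) = (10034 - 2*(-1))/((11206 + 819) + (9265 - 1*14185)) = (10034 + 2)/(12025 + (9265 - 14185)) = 10036/(12025 - 4920) = 10036/7105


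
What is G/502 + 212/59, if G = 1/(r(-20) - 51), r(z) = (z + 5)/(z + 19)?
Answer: 3831205/1066248 ≈ 3.5932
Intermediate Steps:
r(z) = (5 + z)/(19 + z)
G = -1/36 (G = 1/((5 - 20)/(19 - 20) - 51) = 1/(-15/(-1) - 51) = 1/(-1*(-15) - 51) = 1/(15 - 51) = 1/(-36) = -1/36 ≈ -0.027778)
G/502 + 212/59 = -1/36/502 + 212/59 = -1/36*1/502 + 212*(1/59) = -1/18072 + 212/59 = 3831205/1066248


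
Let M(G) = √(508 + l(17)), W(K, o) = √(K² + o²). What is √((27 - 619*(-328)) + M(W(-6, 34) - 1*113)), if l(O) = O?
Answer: √(203059 + 5*√21) ≈ 450.65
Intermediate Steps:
M(G) = 5*√21 (M(G) = √(508 + 17) = √525 = 5*√21)
√((27 - 619*(-328)) + M(W(-6, 34) - 1*113)) = √((27 - 619*(-328)) + 5*√21) = √((27 + 203032) + 5*√21) = √(203059 + 5*√21)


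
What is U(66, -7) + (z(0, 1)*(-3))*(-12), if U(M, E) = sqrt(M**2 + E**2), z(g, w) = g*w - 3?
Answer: -108 + sqrt(4405) ≈ -41.630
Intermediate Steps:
z(g, w) = -3 + g*w
U(M, E) = sqrt(E**2 + M**2)
U(66, -7) + (z(0, 1)*(-3))*(-12) = sqrt((-7)**2 + 66**2) + ((-3 + 0*1)*(-3))*(-12) = sqrt(49 + 4356) + ((-3 + 0)*(-3))*(-12) = sqrt(4405) - 3*(-3)*(-12) = sqrt(4405) + 9*(-12) = sqrt(4405) - 108 = -108 + sqrt(4405)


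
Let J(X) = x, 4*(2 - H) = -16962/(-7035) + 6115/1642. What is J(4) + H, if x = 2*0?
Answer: 7180377/15401960 ≈ 0.46620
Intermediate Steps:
H = 7180377/15401960 (H = 2 - (-16962/(-7035) + 6115/1642)/4 = 2 - (-16962*(-1/7035) + 6115*(1/1642))/4 = 2 - (5654/2345 + 6115/1642)/4 = 2 - ¼*23623543/3850490 = 2 - 23623543/15401960 = 7180377/15401960 ≈ 0.46620)
x = 0
J(X) = 0
J(4) + H = 0 + 7180377/15401960 = 7180377/15401960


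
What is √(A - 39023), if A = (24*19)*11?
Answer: I*√34007 ≈ 184.41*I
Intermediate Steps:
A = 5016 (A = 456*11 = 5016)
√(A - 39023) = √(5016 - 39023) = √(-34007) = I*√34007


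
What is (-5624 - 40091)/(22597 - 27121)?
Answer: 45715/4524 ≈ 10.105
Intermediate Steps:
(-5624 - 40091)/(22597 - 27121) = -45715/(-4524) = -45715*(-1/4524) = 45715/4524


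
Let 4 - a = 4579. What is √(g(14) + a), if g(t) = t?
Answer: I*√4561 ≈ 67.535*I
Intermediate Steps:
a = -4575 (a = 4 - 1*4579 = 4 - 4579 = -4575)
√(g(14) + a) = √(14 - 4575) = √(-4561) = I*√4561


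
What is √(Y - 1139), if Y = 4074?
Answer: √2935 ≈ 54.176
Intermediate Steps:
√(Y - 1139) = √(4074 - 1139) = √2935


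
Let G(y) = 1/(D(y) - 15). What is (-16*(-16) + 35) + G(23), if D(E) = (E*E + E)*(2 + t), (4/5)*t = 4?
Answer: 1120060/3849 ≈ 291.00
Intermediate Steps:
t = 5 (t = (5/4)*4 = 5)
D(E) = 7*E + 7*E² (D(E) = (E*E + E)*(2 + 5) = (E² + E)*7 = (E + E²)*7 = 7*E + 7*E²)
G(y) = 1/(-15 + 7*y*(1 + y)) (G(y) = 1/(7*y*(1 + y) - 15) = 1/(-15 + 7*y*(1 + y)))
(-16*(-16) + 35) + G(23) = (-16*(-16) + 35) + 1/(-15 + 7*23*(1 + 23)) = (256 + 35) + 1/(-15 + 7*23*24) = 291 + 1/(-15 + 3864) = 291 + 1/3849 = 1120060/3849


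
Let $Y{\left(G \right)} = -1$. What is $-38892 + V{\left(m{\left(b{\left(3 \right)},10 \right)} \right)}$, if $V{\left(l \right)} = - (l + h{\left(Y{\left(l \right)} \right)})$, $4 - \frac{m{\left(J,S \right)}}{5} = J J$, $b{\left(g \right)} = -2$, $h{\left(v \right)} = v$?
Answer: $-38891$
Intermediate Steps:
$m{\left(J,S \right)} = 20 - 5 J^{2}$ ($m{\left(J,S \right)} = 20 - 5 J J = 20 - 5 J^{2}$)
$V{\left(l \right)} = 1 - l$ ($V{\left(l \right)} = - (l - 1) = - (-1 + l) = 1 - l$)
$-38892 + V{\left(m{\left(b{\left(3 \right)},10 \right)} \right)} = -38892 + \left(1 - \left(20 - 5 \left(-2\right)^{2}\right)\right) = -38892 + \left(1 - \left(20 - 20\right)\right) = -38892 + \left(1 - 0\right) = -38892 + \left(1 + 0\right) = -38892 + 1 = -38891$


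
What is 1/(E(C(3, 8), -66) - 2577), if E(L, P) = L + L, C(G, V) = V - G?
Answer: -1/2567 ≈ -0.00038956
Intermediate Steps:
E(L, P) = 2*L
1/(E(C(3, 8), -66) - 2577) = 1/(2*(8 - 1*3) - 2577) = 1/(2*(8 - 3) - 2577) = 1/(2*5 - 2577) = 1/(10 - 2577) = 1/(-2567) = -1/2567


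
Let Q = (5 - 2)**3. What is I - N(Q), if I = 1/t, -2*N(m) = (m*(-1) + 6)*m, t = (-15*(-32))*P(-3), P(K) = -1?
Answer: -136081/480 ≈ -283.50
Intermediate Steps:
t = -480 (t = -15*(-32)*(-1) = 480*(-1) = -480)
Q = 27 (Q = 3**3 = 27)
N(m) = -m*(6 - m)/2 (N(m) = -(m*(-1) + 6)*m/2 = -(-m + 6)*m/2 = -(6 - m)*m/2 = -m*(6 - m)/2)
I = -1/480 (I = 1/(-480) = -1/480 ≈ -0.0020833)
I - N(Q) = -1/480 - 27*(-6 + 27)/2 = -1/480 - 27*21/2 = -1/480 - 1*567/2 = -1/480 - 567/2 = -136081/480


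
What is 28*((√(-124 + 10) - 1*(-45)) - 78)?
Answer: -924 + 28*I*√114 ≈ -924.0 + 298.96*I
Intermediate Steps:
28*((√(-124 + 10) - 1*(-45)) - 78) = 28*((√(-114) + 45) - 78) = 28*((I*√114 + 45) - 78) = 28*((45 + I*√114) - 78) = 28*(-33 + I*√114) = -924 + 28*I*√114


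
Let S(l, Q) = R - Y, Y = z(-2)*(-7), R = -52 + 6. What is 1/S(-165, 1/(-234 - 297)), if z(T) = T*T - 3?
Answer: -1/39 ≈ -0.025641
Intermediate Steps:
z(T) = -3 + T**2 (z(T) = T**2 - 3 = -3 + T**2)
R = -46
Y = -7 (Y = (-3 + (-2)**2)*(-7) = (-3 + 4)*(-7) = 1*(-7) = -7)
S(l, Q) = -39 (S(l, Q) = -46 - 1*(-7) = -46 + 7 = -39)
1/S(-165, 1/(-234 - 297)) = 1/(-39) = -1/39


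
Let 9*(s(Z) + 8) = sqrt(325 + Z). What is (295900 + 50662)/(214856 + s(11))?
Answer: 125648132472/77894431481 - 519843*sqrt(21)/155788862962 ≈ 1.6130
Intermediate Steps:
s(Z) = -8 + sqrt(325 + Z)/9
(295900 + 50662)/(214856 + s(11)) = (295900 + 50662)/(214856 + (-8 + sqrt(325 + 11)/9)) = 346562/(214856 + (-8 + sqrt(336)/9)) = 346562/(214856 + (-8 + (4*sqrt(21))/9)) = 346562/(214856 + (-8 + 4*sqrt(21)/9)) = 346562/(214848 + 4*sqrt(21)/9)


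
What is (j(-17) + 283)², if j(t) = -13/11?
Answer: 9610000/121 ≈ 79422.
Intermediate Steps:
j(t) = -13/11 (j(t) = -13*1/11 = -13/11)
(j(-17) + 283)² = (-13/11 + 283)² = (3100/11)² = 9610000/121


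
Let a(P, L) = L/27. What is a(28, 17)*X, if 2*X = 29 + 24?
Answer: 901/54 ≈ 16.685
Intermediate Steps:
a(P, L) = L/27 (a(P, L) = L*(1/27) = L/27)
X = 53/2 (X = (29 + 24)/2 = (½)*53 = 53/2 ≈ 26.500)
a(28, 17)*X = ((1/27)*17)*(53/2) = (17/27)*(53/2) = 901/54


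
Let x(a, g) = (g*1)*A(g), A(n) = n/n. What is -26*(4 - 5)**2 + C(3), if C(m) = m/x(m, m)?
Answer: -25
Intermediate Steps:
A(n) = 1
x(a, g) = g (x(a, g) = (g*1)*1 = g*1 = g)
C(m) = 1 (C(m) = m/m = 1)
-26*(4 - 5)**2 + C(3) = -26*(4 - 5)**2 + 1 = -26*(-1)**2 + 1 = -26*1 + 1 = -26 + 1 = -25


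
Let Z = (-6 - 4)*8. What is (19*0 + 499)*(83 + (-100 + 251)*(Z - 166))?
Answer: -18494437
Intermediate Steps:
Z = -80 (Z = -10*8 = -80)
(19*0 + 499)*(83 + (-100 + 251)*(Z - 166)) = (19*0 + 499)*(83 + (-100 + 251)*(-80 - 166)) = (0 + 499)*(83 + 151*(-246)) = 499*(83 - 37146) = 499*(-37063) = -18494437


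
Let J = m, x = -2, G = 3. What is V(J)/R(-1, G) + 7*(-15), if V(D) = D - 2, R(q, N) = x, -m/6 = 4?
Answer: -92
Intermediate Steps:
m = -24 (m = -6*4 = -24)
R(q, N) = -2
J = -24
V(D) = -2 + D
V(J)/R(-1, G) + 7*(-15) = (-2 - 24)/(-2) + 7*(-15) = -26*(-½) - 105 = 13 - 105 = -92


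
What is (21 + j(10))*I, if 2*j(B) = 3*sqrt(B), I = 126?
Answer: 2646 + 189*sqrt(10) ≈ 3243.7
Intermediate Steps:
j(B) = 3*sqrt(B)/2 (j(B) = (3*sqrt(B))/2 = 3*sqrt(B)/2)
(21 + j(10))*I = (21 + 3*sqrt(10)/2)*126 = 2646 + 189*sqrt(10)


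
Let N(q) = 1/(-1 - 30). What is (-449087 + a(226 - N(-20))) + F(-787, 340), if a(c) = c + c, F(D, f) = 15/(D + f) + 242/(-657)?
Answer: -1361466031552/3034683 ≈ -4.4864e+5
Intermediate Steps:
N(q) = -1/31 (N(q) = 1/(-31) = -1/31)
F(D, f) = -242/657 + 15/(D + f) (F(D, f) = 15/(D + f) + 242*(-1/657) = 15/(D + f) - 242/657 = -242/657 + 15/(D + f))
a(c) = 2*c
(-449087 + a(226 - N(-20))) + F(-787, 340) = (-449087 + 2*(226 - 1*(-1/31))) + (9855 - 242*(-787) - 242*340)/(657*(-787 + 340)) = (-449087 + 2*(226 + 1/31)) + (1/657)*(9855 + 190454 - 82280)/(-447) = (-449087 + 2*(7007/31)) + (1/657)*(-1/447)*118029 = (-449087 + 14014/31) - 39343/97893 = -13907683/31 - 39343/97893 = -1361466031552/3034683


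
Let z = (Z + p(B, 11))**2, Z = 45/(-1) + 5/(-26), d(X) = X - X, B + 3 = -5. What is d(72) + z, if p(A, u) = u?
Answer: 790321/676 ≈ 1169.1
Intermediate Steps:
B = -8 (B = -3 - 5 = -8)
d(X) = 0
Z = -1175/26 (Z = 45*(-1) + 5*(-1/26) = -45 - 5/26 = -1175/26 ≈ -45.192)
z = 790321/676 (z = (-1175/26 + 11)**2 = (-889/26)**2 = 790321/676 ≈ 1169.1)
d(72) + z = 0 + 790321/676 = 790321/676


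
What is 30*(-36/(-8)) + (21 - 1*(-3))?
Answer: 159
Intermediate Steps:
30*(-36/(-8)) + (21 - 1*(-3)) = 30*(-36*(-⅛)) + (21 + 3) = 30*(9/2) + 24 = 135 + 24 = 159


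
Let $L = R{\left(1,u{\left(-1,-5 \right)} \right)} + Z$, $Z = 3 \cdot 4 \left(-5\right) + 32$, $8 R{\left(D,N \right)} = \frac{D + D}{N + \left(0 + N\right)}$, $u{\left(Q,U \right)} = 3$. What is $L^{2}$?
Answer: $\frac{450241}{576} \approx 781.67$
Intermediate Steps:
$R{\left(D,N \right)} = \frac{D}{8 N}$ ($R{\left(D,N \right)} = \frac{\left(D + D\right) \frac{1}{N + \left(0 + N\right)}}{8} = \frac{2 D \frac{1}{N + N}}{8} = \frac{2 D \frac{1}{2 N}}{8} = \frac{D \frac{1}{N}}{8} = \frac{D}{8 N}$)
$Z = -28$ ($Z = 12 \left(-5\right) + 32 = -60 + 32 = -28$)
$L = - \frac{671}{24}$ ($L = \frac{1}{8} \cdot 1 \cdot \frac{1}{3} - 28 = \frac{1}{24} - 28 = - \frac{671}{24} \approx -27.958$)
$L^{2} = \left(- \frac{671}{24}\right)^{2} = \frac{450241}{576}$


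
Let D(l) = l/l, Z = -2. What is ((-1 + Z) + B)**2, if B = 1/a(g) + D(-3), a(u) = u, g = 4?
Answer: 49/16 ≈ 3.0625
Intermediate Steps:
D(l) = 1
B = 5/4 (B = 1/4 + 1 = 5/4 ≈ 1.2500)
((-1 + Z) + B)**2 = ((-1 - 2) + 5/4)**2 = (-3 + 5/4)**2 = (-7/4)**2 = 49/16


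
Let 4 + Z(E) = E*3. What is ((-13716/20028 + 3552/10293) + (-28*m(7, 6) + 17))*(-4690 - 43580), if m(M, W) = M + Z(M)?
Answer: 181142712283140/5726339 ≈ 3.1633e+7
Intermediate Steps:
Z(E) = -4 + 3*E (Z(E) = -4 + E*3 = -4 + 3*E)
m(M, W) = -4 + 4*M (m(M, W) = M + (-4 + 3*M) = -4 + 4*M)
((-13716/20028 + 3552/10293) + (-28*m(7, 6) + 17))*(-4690 - 43580) = ((-13716/20028 + 3552/10293) + (-28*(-4 + 4*7) + 17))*(-4690 - 43580) = ((-13716*1/20028 + 3552*(1/10293)) + (-28*(-4 + 28) + 17))*(-48270) = ((-1143/1669 + 1184/3431) + (-28*24 + 17))*(-48270) = (-1945537/5726339 + (-672 + 17))*(-48270) = (-1945537/5726339 - 655)*(-48270) = -3752697582/5726339*(-48270) = 181142712283140/5726339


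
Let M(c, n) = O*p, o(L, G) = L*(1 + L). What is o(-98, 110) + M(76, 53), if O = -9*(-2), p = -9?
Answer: 9344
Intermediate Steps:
O = 18
M(c, n) = -162 (M(c, n) = 18*(-9) = -162)
o(-98, 110) + M(76, 53) = -98*(1 - 98) - 162 = -98*(-97) - 162 = 9506 - 162 = 9344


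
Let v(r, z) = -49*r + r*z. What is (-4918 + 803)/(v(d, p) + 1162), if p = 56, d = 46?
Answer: -4115/1484 ≈ -2.7729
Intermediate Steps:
(-4918 + 803)/(v(d, p) + 1162) = (-4918 + 803)/(46*(-49 + 56) + 1162) = -4115/(46*7 + 1162) = -4115/(322 + 1162) = -4115/1484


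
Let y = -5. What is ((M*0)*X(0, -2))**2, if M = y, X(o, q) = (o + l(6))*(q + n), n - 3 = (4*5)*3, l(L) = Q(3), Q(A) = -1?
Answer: 0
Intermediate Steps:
l(L) = -1
n = 63 (n = 3 + (4*5)*3 = 3 + 20*3 = 3 + 60 = 63)
X(o, q) = (-1 + o)*(63 + q) (X(o, q) = (o - 1)*(q + 63) = (-1 + o)*(63 + q))
M = -5
((M*0)*X(0, -2))**2 = ((-5*0)*(-63 - 1*(-2) + 63*0 + 0*(-2)))**2 = (0*(-63 + 2 + 0 + 0))**2 = (0*(-61))**2 = 0**2 = 0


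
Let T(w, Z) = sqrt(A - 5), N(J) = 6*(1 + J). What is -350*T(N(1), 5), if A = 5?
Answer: 0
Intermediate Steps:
N(J) = 6 + 6*J
T(w, Z) = 0 (T(w, Z) = sqrt(5 - 5) = sqrt(0) = 0)
-350*T(N(1), 5) = -350*0 = 0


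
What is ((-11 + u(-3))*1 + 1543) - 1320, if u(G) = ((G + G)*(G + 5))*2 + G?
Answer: 185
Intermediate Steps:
u(G) = G + 4*G*(5 + G) (u(G) = ((2*G)*(5 + G))*2 + G = (2*G*(5 + G))*2 + G = 4*G*(5 + G) + G = G + 4*G*(5 + G))
((-11 + u(-3))*1 + 1543) - 1320 = ((-11 - 3*(21 + 4*(-3)))*1 + 1543) - 1320 = ((-11 - 3*(21 - 12))*1 + 1543) - 1320 = ((-11 - 3*9)*1 + 1543) - 1320 = ((-11 - 27)*1 + 1543) - 1320 = (-38*1 + 1543) - 1320 = (-38 + 1543) - 1320 = 1505 - 1320 = 185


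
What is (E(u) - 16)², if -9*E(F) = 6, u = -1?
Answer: 2500/9 ≈ 277.78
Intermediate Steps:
E(F) = -⅔ (E(F) = -⅑*6 = -⅔)
(E(u) - 16)² = (-⅔ - 16)² = (-50/3)² = 2500/9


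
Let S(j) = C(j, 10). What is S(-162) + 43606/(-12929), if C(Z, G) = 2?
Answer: -17748/12929 ≈ -1.3727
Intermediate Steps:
S(j) = 2
S(-162) + 43606/(-12929) = 2 + 43606/(-12929) = 2 + 43606*(-1/12929) = 2 - 43606/12929 = -17748/12929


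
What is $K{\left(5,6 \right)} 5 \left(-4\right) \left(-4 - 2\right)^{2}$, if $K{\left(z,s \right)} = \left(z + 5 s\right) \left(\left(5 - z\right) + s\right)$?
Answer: $-151200$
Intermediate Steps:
$K{\left(z,s \right)} = \left(z + 5 s\right) \left(5 + s - z\right)$
$K{\left(5,6 \right)} 5 \left(-4\right) \left(-4 - 2\right)^{2} = \left(- 5^{2} + 5 \cdot 5 + 5 \cdot 6^{2} + 25 \cdot 6 - 24 \cdot 5\right) 5 \left(-4\right) \left(-4 - 2\right)^{2} = \left(\left(-1\right) 25 + 25 + 5 \cdot 36 + 150 - 120\right) \left(-20\right) \left(-6\right)^{2} = \left(-25 + 25 + 180 + 150 - 120\right) \left(-20\right) 36 = 210 \left(-20\right) 36 = \left(-4200\right) 36 = -151200$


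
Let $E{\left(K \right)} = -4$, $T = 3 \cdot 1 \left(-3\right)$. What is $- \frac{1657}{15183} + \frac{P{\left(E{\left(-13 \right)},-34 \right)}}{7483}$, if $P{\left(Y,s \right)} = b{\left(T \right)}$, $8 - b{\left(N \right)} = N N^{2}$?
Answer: $- \frac{172780}{16230627} \approx -0.010645$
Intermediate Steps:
$T = -9$ ($T = 3 \left(-3\right) = -9$)
$b{\left(N \right)} = 8 - N^{3}$ ($b{\left(N \right)} = 8 - N N^{2} = 8 - N^{3}$)
$P{\left(Y,s \right)} = 737$ ($P{\left(Y,s \right)} = 8 - \left(-9\right)^{3} = 8 - -729 = 8 + 729 = 737$)
$- \frac{1657}{15183} + \frac{P{\left(E{\left(-13 \right)},-34 \right)}}{7483} = - \frac{1657}{15183} + \frac{737}{7483} = - \frac{172780}{16230627}$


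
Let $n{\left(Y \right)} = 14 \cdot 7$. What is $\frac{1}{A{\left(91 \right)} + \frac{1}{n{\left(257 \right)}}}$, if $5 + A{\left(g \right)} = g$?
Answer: $\frac{98}{8429} \approx 0.011627$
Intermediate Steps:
$A{\left(g \right)} = -5 + g$
$n{\left(Y \right)} = 98$
$\frac{1}{A{\left(91 \right)} + \frac{1}{n{\left(257 \right)}}} = \frac{1}{\left(-5 + 91\right) + \frac{1}{98}} = \frac{1}{86 + \frac{1}{98}} = \frac{1}{\frac{8429}{98}} = \frac{98}{8429}$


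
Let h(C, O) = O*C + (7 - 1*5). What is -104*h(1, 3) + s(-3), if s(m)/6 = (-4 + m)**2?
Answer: -226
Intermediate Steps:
s(m) = 6*(-4 + m)**2
h(C, O) = 2 + C*O (h(C, O) = C*O + (7 - 5) = C*O + 2 = 2 + C*O)
-104*h(1, 3) + s(-3) = -104*(2 + 1*3) + 6*(-4 - 3)**2 = -104*(2 + 3) + 6*(-7)**2 = -104*5 + 6*49 = -520 + 294 = -226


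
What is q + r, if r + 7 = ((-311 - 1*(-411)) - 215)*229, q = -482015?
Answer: -508357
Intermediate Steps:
r = -26342 (r = -7 + ((-311 - 1*(-411)) - 215)*229 = -7 + ((-311 + 411) - 215)*229 = -7 + (100 - 215)*229 = -7 - 115*229 = -7 - 26335 = -26342)
q + r = -482015 - 26342 = -508357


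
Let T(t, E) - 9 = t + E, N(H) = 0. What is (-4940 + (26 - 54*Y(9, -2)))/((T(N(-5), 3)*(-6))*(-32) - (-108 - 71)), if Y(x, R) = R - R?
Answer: -378/191 ≈ -1.9791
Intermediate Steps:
Y(x, R) = 0
T(t, E) = 9 + E + t (T(t, E) = 9 + (t + E) = 9 + (E + t) = 9 + E + t)
(-4940 + (26 - 54*Y(9, -2)))/((T(N(-5), 3)*(-6))*(-32) - (-108 - 71)) = (-4940 + (26 - 54*0))/(((9 + 3 + 0)*(-6))*(-32) - (-108 - 71)) = (-4940 + (26 + 0))/((12*(-6))*(-32) - 1*(-179)) = (-4940 + 26)/(-72*(-32) + 179) = -4914/(2304 + 179) = -4914/2483 = -4914*1/2483 = -378/191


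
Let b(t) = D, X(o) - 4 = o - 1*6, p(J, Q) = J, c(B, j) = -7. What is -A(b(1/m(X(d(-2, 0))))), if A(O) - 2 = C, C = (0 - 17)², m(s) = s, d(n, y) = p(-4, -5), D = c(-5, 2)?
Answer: -291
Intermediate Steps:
D = -7
d(n, y) = -4
X(o) = -2 + o (X(o) = 4 + (o - 1*6) = 4 + (o - 6) = 4 + (-6 + o) = -2 + o)
b(t) = -7
C = 289 (C = (-17)² = 289)
A(O) = 291 (A(O) = 2 + 289 = 291)
-A(b(1/m(X(d(-2, 0))))) = -1*291 = -291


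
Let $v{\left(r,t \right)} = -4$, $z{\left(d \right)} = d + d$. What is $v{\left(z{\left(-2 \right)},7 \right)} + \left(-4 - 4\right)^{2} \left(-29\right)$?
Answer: $-1860$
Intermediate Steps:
$z{\left(d \right)} = 2 d$
$v{\left(z{\left(-2 \right)},7 \right)} + \left(-4 - 4\right)^{2} \left(-29\right) = -4 + \left(-4 - 4\right)^{2} \left(-29\right) = -4 + \left(-8\right)^{2} \left(-29\right) = -4 + 64 \left(-29\right) = -4 - 1856 = -1860$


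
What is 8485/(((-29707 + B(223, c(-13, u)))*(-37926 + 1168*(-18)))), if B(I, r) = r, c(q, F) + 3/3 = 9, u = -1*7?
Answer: 1697/350151210 ≈ 4.8465e-6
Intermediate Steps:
u = -7
c(q, F) = 8 (c(q, F) = -1 + 9 = 8)
8485/(((-29707 + B(223, c(-13, u)))*(-37926 + 1168*(-18)))) = 8485/(((-29707 + 8)*(-37926 + 1168*(-18)))) = 8485/((-29699*(-37926 - 21024))) = 8485/((-29699*(-58950))) = 8485/1750756050 = 8485*(1/1750756050) = 1697/350151210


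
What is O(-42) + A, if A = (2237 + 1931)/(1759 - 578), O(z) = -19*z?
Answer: 946606/1181 ≈ 801.53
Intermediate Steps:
A = 4168/1181 ≈ 3.5292
O(-42) + A = -19*(-42) + 4168/1181 = 798 + 4168/1181 = 946606/1181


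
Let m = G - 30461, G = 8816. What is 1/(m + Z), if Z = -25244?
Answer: -1/46889 ≈ -2.1327e-5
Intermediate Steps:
m = -21645 (m = 8816 - 30461 = -21645)
1/(m + Z) = 1/(-21645 - 25244) = 1/(-46889) = -1/46889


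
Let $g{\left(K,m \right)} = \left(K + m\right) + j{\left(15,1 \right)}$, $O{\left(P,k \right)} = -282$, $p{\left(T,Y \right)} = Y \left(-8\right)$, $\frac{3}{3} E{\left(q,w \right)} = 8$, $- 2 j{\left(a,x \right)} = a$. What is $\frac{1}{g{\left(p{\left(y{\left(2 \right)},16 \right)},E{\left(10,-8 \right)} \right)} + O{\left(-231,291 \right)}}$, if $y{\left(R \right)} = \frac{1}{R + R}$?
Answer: $- \frac{2}{819} \approx -0.002442$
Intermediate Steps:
$j{\left(a,x \right)} = - \frac{a}{2}$
$E{\left(q,w \right)} = 8$
$y{\left(R \right)} = \frac{1}{2 R}$
$p{\left(T,Y \right)} = - 8 Y$
$g{\left(K,m \right)} = - \frac{15}{2} + K + m$ ($g{\left(K,m \right)} = \left(K + m\right) - \frac{15}{2} = - \frac{15}{2} + K + m$)
$\frac{1}{g{\left(p{\left(y{\left(2 \right)},16 \right)},E{\left(10,-8 \right)} \right)} + O{\left(-231,291 \right)}} = \frac{1}{\left(- \frac{15}{2} - 128 + 8\right) - 282} = \frac{1}{- \frac{255}{2} - 282} = \frac{1}{- \frac{819}{2}} = - \frac{2}{819}$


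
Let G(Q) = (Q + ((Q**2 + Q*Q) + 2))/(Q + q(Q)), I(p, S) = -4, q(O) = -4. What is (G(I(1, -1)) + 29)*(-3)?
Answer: -303/4 ≈ -75.750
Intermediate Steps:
G(Q) = (2 + Q + 2*Q**2)/(-4 + Q) (G(Q) = (Q + ((Q**2 + Q*Q) + 2))/(Q - 4) = (Q + ((Q**2 + Q**2) + 2))/(-4 + Q) = (Q + (2*Q**2 + 2))/(-4 + Q) = (Q + (2 + 2*Q**2))/(-4 + Q) = (2 + Q + 2*Q**2)/(-4 + Q))
(G(I(1, -1)) + 29)*(-3) = ((2 - 4 + 2*(-4)**2)/(-4 - 4) + 29)*(-3) = ((2 - 4 + 2*16)/(-8) + 29)*(-3) = (-(2 - 4 + 32)/8 + 29)*(-3) = (-1/8*30 + 29)*(-3) = (-15/4 + 29)*(-3) = (101/4)*(-3) = -303/4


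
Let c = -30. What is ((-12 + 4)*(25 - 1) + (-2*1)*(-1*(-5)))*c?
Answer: 6060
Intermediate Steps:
((-12 + 4)*(25 - 1) + (-2*1)*(-1*(-5)))*c = ((-12 + 4)*(25 - 1) + (-2*1)*(-1*(-5)))*(-30) = (-8*24 - 2*5)*(-30) = (-192 - 10)*(-30) = -202*(-30) = 6060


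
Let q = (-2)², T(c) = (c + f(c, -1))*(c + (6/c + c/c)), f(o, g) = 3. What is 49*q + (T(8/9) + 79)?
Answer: 99985/324 ≈ 308.60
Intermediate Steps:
T(c) = (3 + c)*(1 + c + 6/c) (T(c) = (c + 3)*(c + (6/c + c/c)) = (3 + c)*(c + (6/c + 1)) = (3 + c)*(c + (1 + 6/c)) = (3 + c)*(1 + c + 6/c))
q = 4
49*q + (T(8/9) + 79) = 49*4 + ((9 + (8/9)² + 4*(8/9) + 18/((8/9))) + 79) = 196 + ((9 + (8*(⅑))² + 4*(8*(⅑)) + 18/((8*(⅑)))) + 79) = 196 + ((9 + (8/9)² + 4*(8/9) + 18/(8/9)) + 79) = 196 + ((9 + 64/81 + 32/9 + 18*(9/8)) + 79) = 196 + ((9 + 64/81 + 32/9 + 81/4) + 79) = 196 + (10885/324 + 79) = 196 + 36481/324 = 99985/324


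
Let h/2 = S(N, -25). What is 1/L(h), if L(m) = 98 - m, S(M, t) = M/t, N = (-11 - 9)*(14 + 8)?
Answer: 5/314 ≈ 0.015924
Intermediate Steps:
N = -440 (N = -20*22 = -440)
h = 176/5 (h = 2*(-440/(-25)) = 2*(-440*(-1/25)) = 2*(88/5) = 176/5 ≈ 35.200)
1/L(h) = 1/(98 - 1*176/5) = 1/(98 - 176/5) = 1/(314/5) = 5/314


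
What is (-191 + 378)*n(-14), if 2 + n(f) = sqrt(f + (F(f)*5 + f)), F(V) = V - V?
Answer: -374 + 374*I*sqrt(7) ≈ -374.0 + 989.51*I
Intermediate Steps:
F(V) = 0
n(f) = -2 + sqrt(2)*sqrt(f) (n(f) = -2 + sqrt(f + (0*5 + f)) = -2 + sqrt(f + (0 + f)) = -2 + sqrt(f + f) = -2 + sqrt(2*f) = -2 + sqrt(2)*sqrt(f))
(-191 + 378)*n(-14) = (-191 + 378)*(-2 + sqrt(2)*sqrt(-14)) = 187*(-2 + sqrt(2)*(I*sqrt(14))) = 187*(-2 + 2*I*sqrt(7)) = -374 + 374*I*sqrt(7)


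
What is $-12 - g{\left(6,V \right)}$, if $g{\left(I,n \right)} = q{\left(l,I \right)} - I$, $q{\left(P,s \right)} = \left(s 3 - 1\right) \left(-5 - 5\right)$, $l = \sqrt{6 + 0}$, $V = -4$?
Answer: $164$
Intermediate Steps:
$l = \sqrt{6} \approx 2.4495$
$q{\left(P,s \right)} = 10 - 30 s$ ($q{\left(P,s \right)} = \left(3 s - 1\right) \left(-10\right) = \left(-1 + 3 s\right) \left(-10\right) = 10 - 30 s$)
$g{\left(I,n \right)} = 10 - 31 I$ ($g{\left(I,n \right)} = \left(10 - 30 I\right) - I = 10 - 31 I$)
$-12 - g{\left(6,V \right)} = -12 - \left(10 - 186\right) = -12 - -176 = -12 + 176 = 164$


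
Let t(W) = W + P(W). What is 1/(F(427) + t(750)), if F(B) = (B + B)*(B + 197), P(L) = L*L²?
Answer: 1/422408646 ≈ 2.3674e-9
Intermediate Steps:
P(L) = L³
F(B) = 2*B*(197 + B) (F(B) = (2*B)*(197 + B) = 2*B*(197 + B))
t(W) = W + W³
1/(F(427) + t(750)) = 1/(2*427*(197 + 427) + (750 + 750³)) = 1/(2*427*624 + (750 + 421875000)) = 1/(532896 + 421875750) = 1/422408646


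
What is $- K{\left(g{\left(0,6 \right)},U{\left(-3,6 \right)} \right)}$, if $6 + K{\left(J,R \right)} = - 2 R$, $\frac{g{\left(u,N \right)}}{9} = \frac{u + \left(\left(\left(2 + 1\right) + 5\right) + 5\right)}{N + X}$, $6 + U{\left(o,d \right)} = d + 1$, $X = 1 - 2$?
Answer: $8$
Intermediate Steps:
$X = -1$ ($X = 1 - 2 = -1$)
$U{\left(o,d \right)} = -5 + d$ ($U{\left(o,d \right)} = -6 + \left(d + 1\right) = -6 + \left(1 + d\right) = -5 + d$)
$g{\left(u,N \right)} = \frac{9 \left(13 + u\right)}{-1 + N}$ ($g{\left(u,N \right)} = 9 \frac{u + \left(\left(\left(2 + 1\right) + 5\right) + 5\right)}{N - 1} = 9 \frac{u + \left(\left(3 + 5\right) + 5\right)}{-1 + N} = 9 \frac{u + \left(8 + 5\right)}{-1 + N} = 9 \frac{u + 13}{-1 + N} = 9 \frac{13 + u}{-1 + N} = \frac{9 \left(13 + u\right)}{-1 + N}$)
$K{\left(J,R \right)} = -6 - 2 R$
$- K{\left(g{\left(0,6 \right)},U{\left(-3,6 \right)} \right)} = - (-6 - 2 \left(-5 + 6\right)) = - (-6 - 2) = \left(-1\right) \left(-8\right) = 8$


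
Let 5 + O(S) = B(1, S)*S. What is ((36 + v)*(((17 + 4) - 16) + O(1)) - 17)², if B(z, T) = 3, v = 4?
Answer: 10609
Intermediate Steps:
O(S) = -5 + 3*S
((36 + v)*(((17 + 4) - 16) + O(1)) - 17)² = ((36 + 4)*(((17 + 4) - 16) + (-5 + 3*1)) - 17)² = (40*((21 - 16) + (-5 + 3)) - 17)² = (40*(5 - 2) - 17)² = (40*3 - 17)² = (120 - 17)² = 103² = 10609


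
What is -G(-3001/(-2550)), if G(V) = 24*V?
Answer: -12004/425 ≈ -28.245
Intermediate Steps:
-G(-3001/(-2550)) = -24*(-3001/(-2550)) = -24*(-3001*(-1/2550)) = -24*3001/2550 = -1*12004/425 = -12004/425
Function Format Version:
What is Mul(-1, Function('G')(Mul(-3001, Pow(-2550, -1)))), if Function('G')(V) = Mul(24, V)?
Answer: Rational(-12004, 425) ≈ -28.245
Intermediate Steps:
Mul(-1, Function('G')(Mul(-3001, Pow(-2550, -1)))) = Mul(-1, Mul(24, Mul(-3001, Pow(-2550, -1)))) = Mul(-1, Mul(24, Mul(-3001, Rational(-1, 2550)))) = Mul(-1, Mul(24, Rational(3001, 2550))) = Mul(-1, Rational(12004, 425)) = Rational(-12004, 425)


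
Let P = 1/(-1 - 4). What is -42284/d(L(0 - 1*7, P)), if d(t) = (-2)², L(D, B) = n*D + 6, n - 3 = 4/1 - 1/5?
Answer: -10571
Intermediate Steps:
n = 34/5 (n = 3 + (4/1 - 1/5) = 3 + (4*1 - 1*⅕) = 3 + (4 - ⅕) = 3 + 19/5 = 34/5 ≈ 6.8000)
P = -⅕ (P = 1/(-5) = -⅕ ≈ -0.20000)
L(D, B) = 6 + 34*D/5 (L(D, B) = 34*D/5 + 6 = 6 + 34*D/5)
d(t) = 4
-42284/d(L(0 - 1*7, P)) = -42284/4 = -42284*¼ = -10571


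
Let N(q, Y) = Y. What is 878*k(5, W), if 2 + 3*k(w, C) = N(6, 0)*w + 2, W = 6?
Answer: 0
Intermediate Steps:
k(w, C) = 0 (k(w, C) = -⅔ + (0*w + 2)/3 = -⅔ + (0 + 2)/3 = -⅔ + (⅓)*2 = -⅔ + ⅔ = 0)
878*k(5, W) = 878*0 = 0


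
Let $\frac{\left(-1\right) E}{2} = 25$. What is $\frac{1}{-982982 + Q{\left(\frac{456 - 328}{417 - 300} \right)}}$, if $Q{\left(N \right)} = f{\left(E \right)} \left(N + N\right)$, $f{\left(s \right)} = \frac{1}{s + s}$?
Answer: $- \frac{2925}{2875222414} \approx -1.0173 \cdot 10^{-6}$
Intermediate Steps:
$E = -50$ ($E = \left(-2\right) 25 = -50$)
$f{\left(s \right)} = \frac{1}{2 s}$
$Q{\left(N \right)} = - \frac{N}{50}$ ($Q{\left(N \right)} = \frac{1}{2 \left(-50\right)} \left(N + N\right) = \frac{1}{2} \left(- \frac{1}{50}\right) 2 N = - \frac{2 N}{100} = - \frac{N}{50}$)
$\frac{1}{-982982 + Q{\left(\frac{456 - 328}{417 - 300} \right)}} = \frac{1}{-982982 - \frac{\left(456 - 328\right) \frac{1}{417 - 300}}{50}} = \frac{1}{-982982 - \frac{128 \cdot \frac{1}{117}}{50}} = \frac{1}{-982982 - \frac{64}{2925}} = \frac{1}{- \frac{2875222414}{2925}} = - \frac{2925}{2875222414}$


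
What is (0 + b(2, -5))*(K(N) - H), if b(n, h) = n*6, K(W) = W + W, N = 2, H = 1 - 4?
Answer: 84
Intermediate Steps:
H = -3
K(W) = 2*W
b(n, h) = 6*n
(0 + b(2, -5))*(K(N) - H) = (0 + 6*2)*(2*2 - 1*(-3)) = (0 + 12)*(4 + 3) = 12*7 = 84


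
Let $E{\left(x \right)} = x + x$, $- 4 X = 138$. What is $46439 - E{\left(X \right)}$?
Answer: $46508$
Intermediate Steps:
$X = - \frac{69}{2}$ ($X = \left(- \frac{1}{4}\right) 138 = - \frac{69}{2} \approx -34.5$)
$E{\left(x \right)} = 2 x$
$46439 - E{\left(X \right)} = 46439 - 2 \left(- \frac{69}{2}\right) = 46439 - -69 = 46439 + 69 = 46508$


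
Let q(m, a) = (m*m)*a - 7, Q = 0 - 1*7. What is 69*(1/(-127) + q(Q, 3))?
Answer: 1226751/127 ≈ 9659.5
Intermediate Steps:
Q = -7 (Q = 0 - 7 = -7)
q(m, a) = -7 + a*m² (q(m, a) = m²*a - 7 = a*m² - 7 = -7 + a*m²)
69*(1/(-127) + q(Q, 3)) = 69*(1/(-127) + (-7 + 3*(-7)²)) = 69*(1*(-1/127) + (-7 + 3*49)) = 69*(-1/127 + (-7 + 147)) = 69*(-1/127 + 140) = 69*(17779/127) = 1226751/127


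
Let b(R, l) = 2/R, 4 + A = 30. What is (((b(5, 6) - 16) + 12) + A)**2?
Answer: 12544/25 ≈ 501.76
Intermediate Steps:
A = 26 (A = -4 + 30 = 26)
(((b(5, 6) - 16) + 12) + A)**2 = (((2/5 - 16) + 12) + 26)**2 = ((-78/5 + 12) + 26)**2 = (-18/5 + 26)**2 = (112/5)**2 = 12544/25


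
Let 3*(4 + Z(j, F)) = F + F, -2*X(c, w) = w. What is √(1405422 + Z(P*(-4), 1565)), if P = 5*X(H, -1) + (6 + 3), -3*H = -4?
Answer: 2*√3164538/3 ≈ 1185.9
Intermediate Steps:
H = 4/3 (H = -⅓*(-4) = 4/3 ≈ 1.3333)
X(c, w) = -w/2
P = 23/2 (P = 5*(-½*(-1)) + (6 + 3) = 5*(½) + 9 = 5/2 + 9 = 23/2 ≈ 11.500)
Z(j, F) = -4 + 2*F/3 (Z(j, F) = -4 + (F + F)/3 = -4 + (2*F)/3 = -4 + 2*F/3)
√(1405422 + Z(P*(-4), 1565)) = √(1405422 + (-4 + (⅔)*1565)) = √(1405422 + (-4 + 3130/3)) = √(1405422 + 3118/3) = √(4219384/3) = 2*√3164538/3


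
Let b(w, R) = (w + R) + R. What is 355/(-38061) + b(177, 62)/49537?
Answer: -6129274/1885427757 ≈ -0.0032509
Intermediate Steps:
b(w, R) = w + 2*R (b(w, R) = (R + w) + R = w + 2*R)
355/(-38061) + b(177, 62)/49537 = 355/(-38061) + (177 + 2*62)/49537 = 355*(-1/38061) + (177 + 124)*(1/49537) = -355/38061 + 301*(1/49537) = -355/38061 + 301/49537 = -6129274/1885427757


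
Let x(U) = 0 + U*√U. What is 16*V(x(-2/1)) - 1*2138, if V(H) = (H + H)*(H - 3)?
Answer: -2394 + 192*I*√2 ≈ -2394.0 + 271.53*I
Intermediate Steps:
x(U) = U^(3/2) (x(U) = 0 + U^(3/2) = U^(3/2))
V(H) = 2*H*(-3 + H) (V(H) = (2*H)*(-3 + H) = 2*H*(-3 + H))
16*V(x(-2/1)) - 1*2138 = 16*(2*(-2/1)^(3/2)*(-3 + (-2/1)^(3/2))) - 1*2138 = 16*(2*(-2*1)^(3/2)*(-3 + (-2*1)^(3/2))) - 2138 = 16*(2*(-2)^(3/2)*(-3 + (-2)^(3/2))) - 2138 = 16*(2*(-2*I*√2)*(-3 - 2*I*√2)) - 2138 = 16*(-4*I*√2*(-3 - 2*I*√2)) - 2138 = -64*I*√2*(-3 - 2*I*√2) - 2138 = -2138 - 64*I*√2*(-3 - 2*I*√2)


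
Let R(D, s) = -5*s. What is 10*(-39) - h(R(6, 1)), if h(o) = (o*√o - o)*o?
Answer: -365 - 25*I*√5 ≈ -365.0 - 55.902*I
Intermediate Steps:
h(o) = o*(o^(3/2) - o) (h(o) = (o^(3/2) - o)*o = o*(o^(3/2) - o))
10*(-39) - h(R(6, 1)) = 10*(-39) - ((-5*1)^(5/2) - (-5*1)²) = -390 - ((-5)^(5/2) - 1*(-5)²) = -390 - (25*I*√5 - 1*25) = -390 - (25*I*√5 - 25) = -390 - (-25 + 25*I*√5) = -390 + (25 - 25*I*√5) = -365 - 25*I*√5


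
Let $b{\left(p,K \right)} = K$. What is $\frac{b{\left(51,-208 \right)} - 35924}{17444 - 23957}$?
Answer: $\frac{12044}{2171} \approx 5.5477$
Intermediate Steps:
$\frac{b{\left(51,-208 \right)} - 35924}{17444 - 23957} = \frac{-208 - 35924}{17444 - 23957} = - \frac{36132}{-6513} = \left(-36132\right) \left(- \frac{1}{6513}\right) = \frac{12044}{2171}$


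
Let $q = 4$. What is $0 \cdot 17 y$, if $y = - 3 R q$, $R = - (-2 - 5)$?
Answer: $0$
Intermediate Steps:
$R = 7$ ($R = \left(-1\right) \left(-7\right) = 7$)
$y = -84$ ($y = \left(-3\right) 7 \cdot 4 = \left(-21\right) 4 = -84$)
$0 \cdot 17 y = 0 \cdot 17 \left(-84\right) = 0 \left(-84\right) = 0$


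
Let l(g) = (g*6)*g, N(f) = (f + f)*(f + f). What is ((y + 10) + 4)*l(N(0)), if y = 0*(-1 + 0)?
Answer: 0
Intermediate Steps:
N(f) = 4*f² (N(f) = (2*f)*(2*f) = 4*f²)
y = 0 (y = 0*(-1) = 0)
l(g) = 6*g² (l(g) = (6*g)*g = 6*g²)
((y + 10) + 4)*l(N(0)) = ((0 + 10) + 4)*(6*(4*0²)²) = (10 + 4)*(6*(4*0)²) = 14*(6*0²) = 14*(6*0) = 14*0 = 0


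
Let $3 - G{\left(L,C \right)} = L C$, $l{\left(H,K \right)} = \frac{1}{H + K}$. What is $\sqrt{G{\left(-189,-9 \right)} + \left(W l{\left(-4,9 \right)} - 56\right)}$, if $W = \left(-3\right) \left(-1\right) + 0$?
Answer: $\frac{i \sqrt{43835}}{5} \approx 41.874 i$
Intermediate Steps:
$W = 3$ ($W = 3 + 0 = 3$)
$G{\left(L,C \right)} = 3 - C L$ ($G{\left(L,C \right)} = 3 - L C = 3 - C L$)
$\sqrt{G{\left(-189,-9 \right)} + \left(W l{\left(-4,9 \right)} - 56\right)} = \sqrt{\left(3 - \left(-9\right) \left(-189\right)\right) - \left(56 - \frac{3}{-4 + 9}\right)} = \sqrt{\left(3 - 1701\right) - \left(56 - \frac{3}{5}\right)} = \sqrt{-1698 + \left(3 \cdot \frac{1}{5} - 56\right)} = \sqrt{-1698 + \left(\frac{3}{5} - 56\right)} = \sqrt{-1698 - \frac{277}{5}} = \sqrt{- \frac{8767}{5}} = \frac{i \sqrt{43835}}{5}$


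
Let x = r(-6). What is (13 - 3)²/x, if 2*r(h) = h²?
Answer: 50/9 ≈ 5.5556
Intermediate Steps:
r(h) = h²/2
x = 18 (x = (½)*(-6)² = (½)*36 = 18)
(13 - 3)²/x = (13 - 3)²/18 = 10²*(1/18) = 100*(1/18) = 50/9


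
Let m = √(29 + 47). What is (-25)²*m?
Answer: 1250*√19 ≈ 5448.6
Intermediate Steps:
m = 2*√19 (m = √76 = 2*√19 ≈ 8.7178)
(-25)²*m = (-25)²*(2*√19) = 625*(2*√19) = 1250*√19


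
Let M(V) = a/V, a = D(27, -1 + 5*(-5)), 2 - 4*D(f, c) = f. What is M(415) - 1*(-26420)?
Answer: 8771435/332 ≈ 26420.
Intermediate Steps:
D(f, c) = ½ - f/4
a = -25/4 (a = ½ - ¼*27 = ½ - 27/4 = -25/4 ≈ -6.2500)
M(V) = -25/(4*V)
M(415) - 1*(-26420) = -25/4/415 - 1*(-26420) = -25/4*1/415 + 26420 = -5/332 + 26420 = 8771435/332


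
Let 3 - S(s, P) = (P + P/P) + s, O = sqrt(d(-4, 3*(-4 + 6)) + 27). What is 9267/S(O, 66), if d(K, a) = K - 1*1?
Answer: -98848/679 + 3089*sqrt(22)/1358 ≈ -134.91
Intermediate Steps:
d(K, a) = -1 + K (d(K, a) = K - 1 = -1 + K)
O = sqrt(22) (O = sqrt((-1 - 4) + 27) = sqrt(-5 + 27) = sqrt(22) ≈ 4.6904)
S(s, P) = 2 - P - s (S(s, P) = 3 - ((P + P/P) + s) = 3 - ((P + 1) + s) = 3 - ((1 + P) + s) = 3 - (1 + P + s) = 3 + (-1 - P - s) = 2 - P - s)
9267/S(O, 66) = 9267/(2 - 1*66 - sqrt(22)) = 9267/(2 - 66 - sqrt(22)) = 9267/(-64 - sqrt(22))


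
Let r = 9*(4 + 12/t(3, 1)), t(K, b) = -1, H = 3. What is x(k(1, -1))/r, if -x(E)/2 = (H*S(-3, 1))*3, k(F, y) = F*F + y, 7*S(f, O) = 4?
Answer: ⅐ ≈ 0.14286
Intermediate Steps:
S(f, O) = 4/7 (S(f, O) = (⅐)*4 = 4/7)
k(F, y) = y + F² (k(F, y) = F² + y = y + F²)
x(E) = -72/7 (x(E) = -2*3*(4/7)*3 = -24*3/7 = -2*36/7 = -72/7)
r = -72 (r = 9*(4 + 12/(-1)) = 9*(4 + 12*(-1)) = 9*(4 - 12) = 9*(-8) = -72)
x(k(1, -1))/r = -72/7/(-72) = -72/7*(-1/72) = ⅐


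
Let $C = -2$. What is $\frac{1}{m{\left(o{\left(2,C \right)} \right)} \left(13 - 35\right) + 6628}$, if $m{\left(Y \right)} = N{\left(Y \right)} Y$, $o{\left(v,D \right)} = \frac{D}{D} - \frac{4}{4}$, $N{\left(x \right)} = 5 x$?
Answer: $\frac{1}{6628} \approx 0.00015088$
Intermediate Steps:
$o{\left(v,D \right)} = 0$ ($o{\left(v,D \right)} = 1 - 1 = 0$)
$m{\left(Y \right)} = 5 Y^{2}$ ($m{\left(Y \right)} = 5 Y Y = 5 Y^{2}$)
$\frac{1}{m{\left(o{\left(2,C \right)} \right)} \left(13 - 35\right) + 6628} = \frac{1}{5 \cdot 0^{2} \left(13 - 35\right) + 6628} = \frac{1}{5 \cdot 0 \left(-22\right) + 6628} = \frac{1}{0 \left(-22\right) + 6628} = \frac{1}{0 + 6628} = \frac{1}{6628}$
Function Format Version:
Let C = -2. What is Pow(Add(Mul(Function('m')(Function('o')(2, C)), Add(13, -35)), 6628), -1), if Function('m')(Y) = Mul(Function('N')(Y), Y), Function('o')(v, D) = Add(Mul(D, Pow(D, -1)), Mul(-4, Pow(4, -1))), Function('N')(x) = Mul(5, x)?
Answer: Rational(1, 6628) ≈ 0.00015088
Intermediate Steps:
Function('o')(v, D) = 0 (Function('o')(v, D) = Add(1, Mul(-4, Rational(1, 4))) = Add(1, -1) = 0)
Function('m')(Y) = Mul(5, Pow(Y, 2)) (Function('m')(Y) = Mul(Mul(5, Y), Y) = Mul(5, Pow(Y, 2)))
Pow(Add(Mul(Function('m')(Function('o')(2, C)), Add(13, -35)), 6628), -1) = Pow(Add(Mul(Mul(5, Pow(0, 2)), Add(13, -35)), 6628), -1) = Pow(Add(Mul(Mul(5, 0), -22), 6628), -1) = Pow(Add(Mul(0, -22), 6628), -1) = Pow(Add(0, 6628), -1) = Pow(6628, -1) = Rational(1, 6628)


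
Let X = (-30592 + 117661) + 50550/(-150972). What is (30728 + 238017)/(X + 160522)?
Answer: 6762161690/6229876317 ≈ 1.0854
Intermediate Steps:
X = 2190821753/25162 (X = 87069 + 50550*(-1/150972) = 87069 - 8425/25162 = 2190821753/25162 ≈ 87069.)
(30728 + 238017)/(X + 160522) = (30728 + 238017)/(2190821753/25162 + 160522) = 268745/(6229876317/25162) = 268745*(25162/6229876317) = 6762161690/6229876317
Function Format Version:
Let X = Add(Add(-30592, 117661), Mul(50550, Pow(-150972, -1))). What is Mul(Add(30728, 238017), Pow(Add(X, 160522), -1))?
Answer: Rational(6762161690, 6229876317) ≈ 1.0854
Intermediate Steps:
X = Rational(2190821753, 25162) (X = Add(87069, Mul(50550, Rational(-1, 150972))) = Add(87069, Rational(-8425, 25162)) = Rational(2190821753, 25162) ≈ 87069.)
Mul(Add(30728, 238017), Pow(Add(X, 160522), -1)) = Mul(Add(30728, 238017), Pow(Add(Rational(2190821753, 25162), 160522), -1)) = Mul(268745, Pow(Rational(6229876317, 25162), -1)) = Mul(268745, Rational(25162, 6229876317)) = Rational(6762161690, 6229876317)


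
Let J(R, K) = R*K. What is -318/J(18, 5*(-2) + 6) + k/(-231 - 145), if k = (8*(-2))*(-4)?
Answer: 2395/564 ≈ 4.2465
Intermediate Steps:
J(R, K) = K*R
k = 64 (k = -16*(-4) = 64)
-318/J(18, 5*(-2) + 6) + k/(-231 - 145) = -318*1/(18*(5*(-2) + 6)) + 64/(-231 - 145) = -318*1/(18*(-10 + 6)) + 64/(-376) = -318/((-4*18)) + 64*(-1/376) = -318/(-72) - 8/47 = -318*(-1/72) - 8/47 = 53/12 - 8/47 = 2395/564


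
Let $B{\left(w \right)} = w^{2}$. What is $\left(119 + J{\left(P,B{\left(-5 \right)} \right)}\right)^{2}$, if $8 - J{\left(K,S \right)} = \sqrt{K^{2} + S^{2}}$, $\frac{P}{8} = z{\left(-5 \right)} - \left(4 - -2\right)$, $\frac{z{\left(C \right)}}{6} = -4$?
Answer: $74354 - 1270 \sqrt{2329} \approx 13064.0$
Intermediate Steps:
$z{\left(C \right)} = -24$ ($z{\left(C \right)} = 6 \left(-4\right) = -24$)
$P = -240$ ($P = 8 \left(-24 - \left(4 - -2\right)\right) = 8 \left(-24 - \left(4 + 2\right)\right) = 8 \left(-24 - 6\right) = 8 \left(-30\right) = -240$)
$J{\left(K,S \right)} = 8 - \sqrt{K^{2} + S^{2}}$
$\left(119 + J{\left(P,B{\left(-5 \right)} \right)}\right)^{2} = \left(119 + \left(8 - \sqrt{\left(-240\right)^{2} + \left(\left(-5\right)^{2}\right)^{2}}\right)\right)^{2} = \left(119 + \left(8 - \sqrt{57600 + 25^{2}}\right)\right)^{2} = \left(119 + \left(8 - \sqrt{57600 + 625}\right)\right)^{2} = \left(119 + \left(8 - \sqrt{58225}\right)\right)^{2} = \left(119 + \left(8 - 5 \sqrt{2329}\right)\right)^{2} = \left(127 - 5 \sqrt{2329}\right)^{2}$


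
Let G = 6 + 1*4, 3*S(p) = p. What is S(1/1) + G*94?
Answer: 2821/3 ≈ 940.33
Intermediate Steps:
S(p) = p/3
G = 10 (G = 6 + 4 = 10)
S(1/1) + G*94 = (1/3)/1 + 10*94 = (1/3)*1 + 940 = 1/3 + 940 = 2821/3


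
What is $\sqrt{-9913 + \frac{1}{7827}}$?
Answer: $\frac{35 i \sqrt{495746526}}{7827} \approx 99.564 i$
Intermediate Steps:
$\sqrt{-9913 + \frac{1}{7827}} = \sqrt{- \frac{77589050}{7827}} = \frac{35 i \sqrt{495746526}}{7827}$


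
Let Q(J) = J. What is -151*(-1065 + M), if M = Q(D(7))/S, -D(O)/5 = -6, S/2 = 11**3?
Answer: 214042500/1331 ≈ 1.6081e+5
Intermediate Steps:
S = 2662 (S = 2*11**3 = 2*1331 = 2662)
D(O) = 30 (D(O) = -5*(-6) = 30)
M = 15/1331 (M = 30/2662 = 30*(1/2662) = 15/1331 ≈ 0.011270)
-151*(-1065 + M) = -151*(-1065 + 15/1331) = -151*(-1417500/1331) = 214042500/1331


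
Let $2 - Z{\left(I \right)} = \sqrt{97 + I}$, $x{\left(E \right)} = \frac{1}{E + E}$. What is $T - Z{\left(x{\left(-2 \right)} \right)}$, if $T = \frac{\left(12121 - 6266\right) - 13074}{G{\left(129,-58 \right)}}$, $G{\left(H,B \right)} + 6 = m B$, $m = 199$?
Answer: $- \frac{15877}{11548} + \frac{3 \sqrt{43}}{2} \approx 8.4613$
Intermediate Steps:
$x{\left(E \right)} = \frac{1}{2 E}$
$Z{\left(I \right)} = 2 - \sqrt{97 + I}$
$G{\left(H,B \right)} = -6 + 199 B$
$T = \frac{7219}{11548}$ ($T = \frac{\left(12121 - 6266\right) - 13074}{-6 + 199 \left(-58\right)} = \frac{5855 - 13074}{-6 - 11542} = - \frac{7219}{-11548} = \left(-7219\right) \left(- \frac{1}{11548}\right) = \frac{7219}{11548} \approx 0.62513$)
$T - Z{\left(x{\left(-2 \right)} \right)} = \frac{7219}{11548} - \left(2 - \sqrt{97 + \frac{1}{2 \left(-2\right)}}\right) = \frac{7219}{11548} - \left(2 - \sqrt{97 + \frac{1}{2} \left(- \frac{1}{2}\right)}\right) = \frac{7219}{11548} - \left(2 - \sqrt{97 - \frac{1}{4}}\right) = \frac{7219}{11548} - \left(2 - \sqrt{\frac{387}{4}}\right) = \frac{7219}{11548} - \left(2 - \frac{3 \sqrt{43}}{2}\right) = - \frac{15877}{11548} + \frac{3 \sqrt{43}}{2}$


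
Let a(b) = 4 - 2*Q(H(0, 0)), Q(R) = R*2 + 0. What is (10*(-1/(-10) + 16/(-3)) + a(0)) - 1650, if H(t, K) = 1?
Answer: -5107/3 ≈ -1702.3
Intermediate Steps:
Q(R) = 2*R (Q(R) = 2*R + 0 = 2*R)
a(b) = 0 (a(b) = 4 - 4 = 0)
(10*(-1/(-10) + 16/(-3)) + a(0)) - 1650 = (10*(-1/(-10) + 16/(-3)) + 0) - 1650 = (10*(-1*(-1/10) + 16*(-1/3)) + 0) - 1650 = (10*(1/10 - 16/3) + 0) - 1650 = (10*(-157/30) + 0) - 1650 = (-157/3 + 0) - 1650 = -157/3 - 1650 = -5107/3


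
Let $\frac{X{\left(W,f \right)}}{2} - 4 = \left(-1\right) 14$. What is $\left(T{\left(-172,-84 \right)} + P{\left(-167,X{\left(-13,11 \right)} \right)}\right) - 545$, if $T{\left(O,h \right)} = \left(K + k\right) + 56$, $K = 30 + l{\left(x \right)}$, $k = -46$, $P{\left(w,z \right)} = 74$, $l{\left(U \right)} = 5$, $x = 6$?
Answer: $-426$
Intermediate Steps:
$X{\left(W,f \right)} = -20$ ($X{\left(W,f \right)} = 8 + 2 \left(\left(-1\right) 14\right) = 8 + 2 \left(-14\right) = 8 - 28 = -20$)
$K = 35$ ($K = 30 + 5 = 35$)
$T{\left(O,h \right)} = 45$ ($T{\left(O,h \right)} = \left(35 - 46\right) + 56 = -11 + 56 = 45$)
$\left(T{\left(-172,-84 \right)} + P{\left(-167,X{\left(-13,11 \right)} \right)}\right) - 545 = \left(45 + 74\right) - 545 = 119 - 545 = -426$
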